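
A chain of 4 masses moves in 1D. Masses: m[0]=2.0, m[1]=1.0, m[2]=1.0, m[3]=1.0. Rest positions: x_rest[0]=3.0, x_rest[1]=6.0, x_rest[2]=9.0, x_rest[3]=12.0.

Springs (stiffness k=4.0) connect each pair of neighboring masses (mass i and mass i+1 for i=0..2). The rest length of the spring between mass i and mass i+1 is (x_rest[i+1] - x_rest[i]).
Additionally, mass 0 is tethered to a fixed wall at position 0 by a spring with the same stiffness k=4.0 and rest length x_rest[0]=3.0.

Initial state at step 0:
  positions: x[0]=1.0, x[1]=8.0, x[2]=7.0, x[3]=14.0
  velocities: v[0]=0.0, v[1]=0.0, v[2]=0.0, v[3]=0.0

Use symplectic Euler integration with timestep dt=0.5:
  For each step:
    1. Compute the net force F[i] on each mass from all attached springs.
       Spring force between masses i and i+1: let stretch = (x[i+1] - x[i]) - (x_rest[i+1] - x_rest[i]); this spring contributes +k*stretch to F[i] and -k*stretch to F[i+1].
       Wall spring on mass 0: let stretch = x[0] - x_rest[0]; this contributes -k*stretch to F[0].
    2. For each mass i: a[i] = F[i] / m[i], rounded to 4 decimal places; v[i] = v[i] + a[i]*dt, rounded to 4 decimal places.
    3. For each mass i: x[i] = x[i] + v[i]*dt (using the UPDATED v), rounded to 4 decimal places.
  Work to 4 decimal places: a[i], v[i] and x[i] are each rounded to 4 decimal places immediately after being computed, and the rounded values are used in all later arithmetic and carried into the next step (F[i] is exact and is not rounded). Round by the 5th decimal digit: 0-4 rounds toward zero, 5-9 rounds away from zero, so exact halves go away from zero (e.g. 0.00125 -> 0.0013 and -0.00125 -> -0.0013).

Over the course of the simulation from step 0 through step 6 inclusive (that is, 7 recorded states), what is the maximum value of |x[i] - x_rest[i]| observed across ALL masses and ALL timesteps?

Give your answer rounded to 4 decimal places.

Answer: 6.5000

Derivation:
Step 0: x=[1.0000 8.0000 7.0000 14.0000] v=[0.0000 0.0000 0.0000 0.0000]
Step 1: x=[4.0000 0.0000 15.0000 10.0000] v=[6.0000 -16.0000 16.0000 -8.0000]
Step 2: x=[3.0000 11.0000 3.0000 14.0000] v=[-2.0000 22.0000 -24.0000 8.0000]
Step 3: x=[4.5000 6.0000 10.0000 10.0000] v=[3.0000 -10.0000 14.0000 -8.0000]
Step 4: x=[4.5000 3.5000 13.0000 9.0000] v=[0.0000 -5.0000 6.0000 -2.0000]
Step 5: x=[1.7500 11.5000 2.5000 15.0000] v=[-5.5000 16.0000 -21.0000 12.0000]
Step 6: x=[3.0000 0.7500 13.5000 11.5000] v=[2.5000 -21.5000 22.0000 -7.0000]
Max displacement = 6.5000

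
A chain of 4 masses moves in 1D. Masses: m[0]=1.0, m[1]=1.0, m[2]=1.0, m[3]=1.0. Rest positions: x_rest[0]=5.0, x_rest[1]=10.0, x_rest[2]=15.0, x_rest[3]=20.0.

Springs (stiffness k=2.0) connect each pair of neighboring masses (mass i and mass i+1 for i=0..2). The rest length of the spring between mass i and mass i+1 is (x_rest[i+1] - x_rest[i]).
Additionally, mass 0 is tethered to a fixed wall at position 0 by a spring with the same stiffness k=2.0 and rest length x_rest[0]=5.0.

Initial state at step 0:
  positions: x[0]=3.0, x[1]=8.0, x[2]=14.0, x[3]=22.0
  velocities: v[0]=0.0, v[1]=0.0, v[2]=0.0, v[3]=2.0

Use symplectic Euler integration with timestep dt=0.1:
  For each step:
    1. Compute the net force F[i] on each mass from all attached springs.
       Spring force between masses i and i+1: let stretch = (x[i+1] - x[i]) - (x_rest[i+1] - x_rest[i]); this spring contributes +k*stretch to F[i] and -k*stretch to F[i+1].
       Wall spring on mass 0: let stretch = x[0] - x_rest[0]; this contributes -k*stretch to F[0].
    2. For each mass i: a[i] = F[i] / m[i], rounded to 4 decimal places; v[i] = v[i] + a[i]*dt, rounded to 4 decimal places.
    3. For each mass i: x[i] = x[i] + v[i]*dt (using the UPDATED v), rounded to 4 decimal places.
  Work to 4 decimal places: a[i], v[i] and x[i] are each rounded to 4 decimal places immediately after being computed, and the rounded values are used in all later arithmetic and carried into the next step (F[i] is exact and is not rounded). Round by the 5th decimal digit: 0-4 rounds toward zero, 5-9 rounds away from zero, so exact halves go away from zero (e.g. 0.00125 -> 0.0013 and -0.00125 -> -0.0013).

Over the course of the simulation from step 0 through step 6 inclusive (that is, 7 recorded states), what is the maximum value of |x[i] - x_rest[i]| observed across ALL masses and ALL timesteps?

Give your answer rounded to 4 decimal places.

Answer: 2.2341

Derivation:
Step 0: x=[3.0000 8.0000 14.0000 22.0000] v=[0.0000 0.0000 0.0000 2.0000]
Step 1: x=[3.0400 8.0200 14.0400 22.1400] v=[0.4000 0.2000 0.4000 1.4000]
Step 2: x=[3.1188 8.0608 14.1216 22.2180] v=[0.7880 0.4080 0.8160 0.7800]
Step 3: x=[3.2341 8.1240 14.2439 22.2341] v=[1.1526 0.6318 1.2231 0.1607]
Step 4: x=[3.3825 8.2118 14.4036 22.1904] v=[1.4838 0.8778 1.5972 -0.4373]
Step 5: x=[3.5598 8.3268 14.5952 22.0909] v=[1.7732 1.1503 1.9162 -0.9947]
Step 6: x=[3.7613 8.4719 14.8114 21.9415] v=[2.0146 1.4506 2.1617 -1.4938]
Max displacement = 2.2341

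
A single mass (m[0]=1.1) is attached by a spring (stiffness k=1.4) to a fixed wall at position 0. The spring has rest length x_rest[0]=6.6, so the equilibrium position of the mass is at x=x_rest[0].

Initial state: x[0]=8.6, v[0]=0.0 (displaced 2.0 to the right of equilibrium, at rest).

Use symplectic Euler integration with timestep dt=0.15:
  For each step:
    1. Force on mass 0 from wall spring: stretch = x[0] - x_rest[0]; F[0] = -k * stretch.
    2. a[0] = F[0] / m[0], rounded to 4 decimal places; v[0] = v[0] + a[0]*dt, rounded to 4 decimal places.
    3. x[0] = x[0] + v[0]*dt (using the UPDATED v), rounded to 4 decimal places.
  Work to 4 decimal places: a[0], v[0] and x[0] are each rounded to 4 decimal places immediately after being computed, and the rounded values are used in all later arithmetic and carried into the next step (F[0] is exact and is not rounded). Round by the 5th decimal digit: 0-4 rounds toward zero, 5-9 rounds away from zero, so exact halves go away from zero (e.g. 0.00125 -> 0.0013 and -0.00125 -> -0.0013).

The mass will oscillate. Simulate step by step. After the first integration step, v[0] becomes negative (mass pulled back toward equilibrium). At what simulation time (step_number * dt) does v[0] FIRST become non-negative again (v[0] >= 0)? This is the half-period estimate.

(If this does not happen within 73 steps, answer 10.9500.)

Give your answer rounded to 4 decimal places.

Answer: 2.8500

Derivation:
Step 0: x=[8.6000] v=[0.0000]
Step 1: x=[8.5427] v=[-0.3818]
Step 2: x=[8.4298] v=[-0.7527]
Step 3: x=[8.2645] v=[-1.1020]
Step 4: x=[8.0515] v=[-1.4198]
Step 5: x=[7.7970] v=[-1.6969]
Step 6: x=[7.5082] v=[-1.9254]
Step 7: x=[7.1934] v=[-2.0988]
Step 8: x=[6.8616] v=[-2.2121]
Step 9: x=[6.5223] v=[-2.2620]
Step 10: x=[6.1852] v=[-2.2472]
Step 11: x=[5.8600] v=[-2.1680]
Step 12: x=[5.5560] v=[-2.0267]
Step 13: x=[5.2819] v=[-1.8274]
Step 14: x=[5.0455] v=[-1.5758]
Step 15: x=[4.8537] v=[-1.2790]
Step 16: x=[4.7119] v=[-0.9456]
Step 17: x=[4.6241] v=[-0.5852]
Step 18: x=[4.5929] v=[-0.2080]
Step 19: x=[4.6192] v=[0.1752]
First v>=0 after going negative at step 19, time=2.8500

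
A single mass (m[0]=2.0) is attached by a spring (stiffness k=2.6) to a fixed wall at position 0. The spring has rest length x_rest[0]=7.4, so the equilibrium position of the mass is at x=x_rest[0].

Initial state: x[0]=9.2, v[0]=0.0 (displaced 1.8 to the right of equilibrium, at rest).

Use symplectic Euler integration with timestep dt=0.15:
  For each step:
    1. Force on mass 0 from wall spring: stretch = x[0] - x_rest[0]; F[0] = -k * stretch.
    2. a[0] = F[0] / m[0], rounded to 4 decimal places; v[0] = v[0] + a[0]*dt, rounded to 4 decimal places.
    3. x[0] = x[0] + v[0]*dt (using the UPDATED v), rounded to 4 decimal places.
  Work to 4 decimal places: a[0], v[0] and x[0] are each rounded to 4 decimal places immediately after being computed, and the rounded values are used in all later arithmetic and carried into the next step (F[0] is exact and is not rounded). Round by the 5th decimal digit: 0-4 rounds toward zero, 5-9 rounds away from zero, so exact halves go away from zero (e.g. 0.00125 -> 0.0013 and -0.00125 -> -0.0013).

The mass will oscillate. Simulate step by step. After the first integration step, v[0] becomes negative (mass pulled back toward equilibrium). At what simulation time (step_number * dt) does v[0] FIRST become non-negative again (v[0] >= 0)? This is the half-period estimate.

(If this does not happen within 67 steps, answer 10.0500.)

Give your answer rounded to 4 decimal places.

Answer: 2.8500

Derivation:
Step 0: x=[9.2000] v=[0.0000]
Step 1: x=[9.1474] v=[-0.3510]
Step 2: x=[9.0436] v=[-0.6917]
Step 3: x=[8.8918] v=[-1.0122]
Step 4: x=[8.6963] v=[-1.3031]
Step 5: x=[8.4629] v=[-1.5559]
Step 6: x=[8.1984] v=[-1.7632]
Step 7: x=[7.9106] v=[-1.9189]
Step 8: x=[7.6078] v=[-2.0185]
Step 9: x=[7.2990] v=[-2.0590]
Step 10: x=[6.9931] v=[-2.0393]
Step 11: x=[6.6991] v=[-1.9600]
Step 12: x=[6.4256] v=[-1.8233]
Step 13: x=[6.1806] v=[-1.6333]
Step 14: x=[5.9713] v=[-1.3955]
Step 15: x=[5.8038] v=[-1.1169]
Step 16: x=[5.6830] v=[-0.8056]
Step 17: x=[5.6124] v=[-0.4708]
Step 18: x=[5.5941] v=[-0.1222]
Step 19: x=[5.6286] v=[0.2300]
First v>=0 after going negative at step 19, time=2.8500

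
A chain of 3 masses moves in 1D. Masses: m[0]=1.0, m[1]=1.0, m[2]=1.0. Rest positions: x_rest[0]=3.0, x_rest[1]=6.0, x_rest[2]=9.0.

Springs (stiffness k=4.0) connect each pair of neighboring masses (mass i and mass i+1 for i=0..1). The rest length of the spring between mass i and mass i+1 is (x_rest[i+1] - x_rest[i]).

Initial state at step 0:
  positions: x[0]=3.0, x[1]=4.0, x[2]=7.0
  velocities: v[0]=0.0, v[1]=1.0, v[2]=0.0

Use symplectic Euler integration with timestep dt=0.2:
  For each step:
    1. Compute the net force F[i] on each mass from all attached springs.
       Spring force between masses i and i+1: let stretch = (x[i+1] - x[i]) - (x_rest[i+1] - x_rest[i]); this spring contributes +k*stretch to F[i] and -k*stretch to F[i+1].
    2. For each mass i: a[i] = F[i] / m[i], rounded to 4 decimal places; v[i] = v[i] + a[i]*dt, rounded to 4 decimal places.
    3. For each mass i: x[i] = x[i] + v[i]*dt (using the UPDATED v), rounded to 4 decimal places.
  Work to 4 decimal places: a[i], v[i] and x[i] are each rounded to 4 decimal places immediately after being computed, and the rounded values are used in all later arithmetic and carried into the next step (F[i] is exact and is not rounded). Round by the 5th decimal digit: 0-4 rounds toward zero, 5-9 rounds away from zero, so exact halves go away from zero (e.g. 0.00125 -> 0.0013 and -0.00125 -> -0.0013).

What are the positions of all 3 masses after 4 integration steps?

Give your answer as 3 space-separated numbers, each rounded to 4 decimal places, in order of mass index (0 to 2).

Answer: 1.3029 5.7062 7.7909

Derivation:
Step 0: x=[3.0000 4.0000 7.0000] v=[0.0000 1.0000 0.0000]
Step 1: x=[2.6800 4.5200 7.0000] v=[-1.6000 2.6000 0.0000]
Step 2: x=[2.1744 5.1424 7.0832] v=[-2.5280 3.1120 0.4160]
Step 3: x=[1.6637 5.6004 7.3359] v=[-2.5536 2.2902 1.2634]
Step 4: x=[1.3029 5.7062 7.7909] v=[-1.8042 0.5292 2.2750]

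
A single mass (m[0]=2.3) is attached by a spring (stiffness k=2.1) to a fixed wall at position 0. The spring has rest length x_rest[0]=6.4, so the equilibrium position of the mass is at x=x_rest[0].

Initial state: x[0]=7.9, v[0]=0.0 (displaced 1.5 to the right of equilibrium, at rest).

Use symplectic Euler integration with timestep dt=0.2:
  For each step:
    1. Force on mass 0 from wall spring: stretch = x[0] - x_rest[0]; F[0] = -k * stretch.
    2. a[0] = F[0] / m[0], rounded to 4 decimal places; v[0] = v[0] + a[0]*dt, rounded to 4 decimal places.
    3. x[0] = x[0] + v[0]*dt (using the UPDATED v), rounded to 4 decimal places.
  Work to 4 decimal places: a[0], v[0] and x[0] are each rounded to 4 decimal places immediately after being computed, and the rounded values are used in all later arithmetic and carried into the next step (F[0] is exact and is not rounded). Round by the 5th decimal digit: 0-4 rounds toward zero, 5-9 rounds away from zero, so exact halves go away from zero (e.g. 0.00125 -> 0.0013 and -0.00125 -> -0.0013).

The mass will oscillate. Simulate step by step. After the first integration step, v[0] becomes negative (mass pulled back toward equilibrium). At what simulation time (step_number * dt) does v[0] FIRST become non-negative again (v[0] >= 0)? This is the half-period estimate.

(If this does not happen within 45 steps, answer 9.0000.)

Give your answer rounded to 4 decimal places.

Answer: 3.4000

Derivation:
Step 0: x=[7.9000] v=[0.0000]
Step 1: x=[7.8452] v=[-0.2739]
Step 2: x=[7.7376] v=[-0.5378]
Step 3: x=[7.5812] v=[-0.7821]
Step 4: x=[7.3816] v=[-0.9978]
Step 5: x=[7.1462] v=[-1.1770]
Step 6: x=[6.8835] v=[-1.3133]
Step 7: x=[6.6032] v=[-1.4016]
Step 8: x=[6.3155] v=[-1.4387]
Step 9: x=[6.0308] v=[-1.4233]
Step 10: x=[5.7596] v=[-1.3559]
Step 11: x=[5.5118] v=[-1.2390]
Step 12: x=[5.2964] v=[-1.0768]
Step 13: x=[5.1213] v=[-0.8753]
Step 14: x=[4.9929] v=[-0.6418]
Step 15: x=[4.9159] v=[-0.3849]
Step 16: x=[4.8931] v=[-0.1139]
Step 17: x=[4.9254] v=[0.1613]
First v>=0 after going negative at step 17, time=3.4000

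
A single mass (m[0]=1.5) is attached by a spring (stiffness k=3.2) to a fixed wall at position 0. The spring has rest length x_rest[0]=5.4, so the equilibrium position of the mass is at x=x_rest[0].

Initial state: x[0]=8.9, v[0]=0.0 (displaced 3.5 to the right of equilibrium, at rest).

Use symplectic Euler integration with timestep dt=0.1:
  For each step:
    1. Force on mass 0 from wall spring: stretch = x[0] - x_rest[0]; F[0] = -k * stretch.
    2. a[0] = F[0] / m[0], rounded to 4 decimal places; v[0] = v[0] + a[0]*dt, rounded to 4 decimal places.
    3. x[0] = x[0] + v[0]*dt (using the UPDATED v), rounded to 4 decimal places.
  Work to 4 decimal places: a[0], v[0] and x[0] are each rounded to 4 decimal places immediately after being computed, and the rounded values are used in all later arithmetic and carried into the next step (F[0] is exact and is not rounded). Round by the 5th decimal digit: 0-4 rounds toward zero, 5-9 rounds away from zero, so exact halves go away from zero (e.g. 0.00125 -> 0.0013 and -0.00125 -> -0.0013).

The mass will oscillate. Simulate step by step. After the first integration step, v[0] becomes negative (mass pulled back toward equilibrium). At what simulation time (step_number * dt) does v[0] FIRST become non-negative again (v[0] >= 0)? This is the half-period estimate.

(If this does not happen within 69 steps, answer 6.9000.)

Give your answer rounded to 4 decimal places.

Step 0: x=[8.9000] v=[0.0000]
Step 1: x=[8.8253] v=[-0.7467]
Step 2: x=[8.6776] v=[-1.4774]
Step 3: x=[8.4599] v=[-2.1766]
Step 4: x=[8.1770] v=[-2.8294]
Step 5: x=[7.8348] v=[-3.4218]
Step 6: x=[7.4407] v=[-3.9412]
Step 7: x=[7.0030] v=[-4.3766]
Step 8: x=[6.5311] v=[-4.7186]
Step 9: x=[6.0351] v=[-4.9599]
Step 10: x=[5.5256] v=[-5.0954]
Step 11: x=[5.0134] v=[-5.1222]
Step 12: x=[4.5094] v=[-5.0397]
Step 13: x=[4.0244] v=[-4.8497]
Step 14: x=[3.5688] v=[-4.5562]
Step 15: x=[3.1523] v=[-4.1655]
Step 16: x=[2.7837] v=[-3.6860]
Step 17: x=[2.4709] v=[-3.1279]
Step 18: x=[2.2206] v=[-2.5030]
Step 19: x=[2.0381] v=[-1.8247]
Step 20: x=[1.9274] v=[-1.1075]
Step 21: x=[1.8907] v=[-0.3667]
Step 22: x=[1.9289] v=[0.3820]
First v>=0 after going negative at step 22, time=2.2000

Answer: 2.2000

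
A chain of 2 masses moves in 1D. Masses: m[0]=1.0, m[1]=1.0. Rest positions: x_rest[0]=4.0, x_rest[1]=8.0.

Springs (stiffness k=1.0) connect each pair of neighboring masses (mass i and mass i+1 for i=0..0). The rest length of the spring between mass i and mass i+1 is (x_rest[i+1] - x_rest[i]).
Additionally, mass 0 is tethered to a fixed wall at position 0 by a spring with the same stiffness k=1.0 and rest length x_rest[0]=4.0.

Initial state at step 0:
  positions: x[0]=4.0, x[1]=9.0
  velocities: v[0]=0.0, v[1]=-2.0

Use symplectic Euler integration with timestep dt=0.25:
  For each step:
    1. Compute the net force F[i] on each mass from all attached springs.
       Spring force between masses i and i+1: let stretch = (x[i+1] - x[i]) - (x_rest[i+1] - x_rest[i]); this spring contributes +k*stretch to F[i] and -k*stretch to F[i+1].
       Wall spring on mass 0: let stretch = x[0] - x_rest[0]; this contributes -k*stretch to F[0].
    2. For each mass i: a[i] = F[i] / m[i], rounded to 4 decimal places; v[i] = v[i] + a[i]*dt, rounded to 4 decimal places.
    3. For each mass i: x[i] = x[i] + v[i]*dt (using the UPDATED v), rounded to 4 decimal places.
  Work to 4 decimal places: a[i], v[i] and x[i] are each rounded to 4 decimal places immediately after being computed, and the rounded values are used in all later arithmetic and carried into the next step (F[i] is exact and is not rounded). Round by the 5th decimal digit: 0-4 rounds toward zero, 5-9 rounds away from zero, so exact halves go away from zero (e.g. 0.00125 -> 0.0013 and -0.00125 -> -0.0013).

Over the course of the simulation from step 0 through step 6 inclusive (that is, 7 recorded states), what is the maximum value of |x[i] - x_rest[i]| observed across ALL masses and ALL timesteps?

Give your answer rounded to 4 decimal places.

Step 0: x=[4.0000 9.0000] v=[0.0000 -2.0000]
Step 1: x=[4.0625 8.4375] v=[0.2500 -2.2500]
Step 2: x=[4.1445 7.8516] v=[0.3281 -2.3438]
Step 3: x=[4.1992 7.2840] v=[0.2188 -2.2706]
Step 4: x=[4.1843 6.7736] v=[-0.0598 -2.0418]
Step 5: x=[4.0697 6.3513] v=[-0.4586 -1.6891]
Step 6: x=[3.8433 6.0364] v=[-0.9056 -1.2595]
Max displacement = 1.9636

Answer: 1.9636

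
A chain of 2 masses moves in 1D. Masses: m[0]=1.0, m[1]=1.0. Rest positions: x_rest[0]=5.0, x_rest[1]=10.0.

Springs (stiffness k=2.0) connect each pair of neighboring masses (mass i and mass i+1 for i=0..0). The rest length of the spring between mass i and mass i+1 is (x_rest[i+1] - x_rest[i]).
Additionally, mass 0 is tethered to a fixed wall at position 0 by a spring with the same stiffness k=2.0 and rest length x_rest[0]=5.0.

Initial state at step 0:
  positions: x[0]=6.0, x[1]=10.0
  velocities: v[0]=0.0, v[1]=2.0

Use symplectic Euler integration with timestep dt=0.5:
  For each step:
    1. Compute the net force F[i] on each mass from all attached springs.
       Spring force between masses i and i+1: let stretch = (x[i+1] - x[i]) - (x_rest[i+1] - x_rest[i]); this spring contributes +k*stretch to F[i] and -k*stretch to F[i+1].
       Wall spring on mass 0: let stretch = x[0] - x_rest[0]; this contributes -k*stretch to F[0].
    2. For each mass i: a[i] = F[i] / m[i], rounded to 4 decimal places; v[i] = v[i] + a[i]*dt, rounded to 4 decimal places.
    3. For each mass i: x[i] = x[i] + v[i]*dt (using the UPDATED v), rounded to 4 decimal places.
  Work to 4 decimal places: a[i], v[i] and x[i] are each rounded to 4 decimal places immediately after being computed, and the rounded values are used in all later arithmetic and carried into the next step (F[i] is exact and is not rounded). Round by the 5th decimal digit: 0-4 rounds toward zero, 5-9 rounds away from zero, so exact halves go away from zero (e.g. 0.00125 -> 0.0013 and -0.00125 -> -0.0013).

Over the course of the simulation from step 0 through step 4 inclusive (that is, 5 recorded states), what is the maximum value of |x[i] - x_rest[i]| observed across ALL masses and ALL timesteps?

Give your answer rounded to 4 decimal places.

Step 0: x=[6.0000 10.0000] v=[0.0000 2.0000]
Step 1: x=[5.0000 11.5000] v=[-2.0000 3.0000]
Step 2: x=[4.7500 12.2500] v=[-0.5000 1.5000]
Step 3: x=[5.8750 11.7500] v=[2.2500 -1.0000]
Step 4: x=[7.0000 10.8125] v=[2.2500 -1.8750]
Max displacement = 2.2500

Answer: 2.2500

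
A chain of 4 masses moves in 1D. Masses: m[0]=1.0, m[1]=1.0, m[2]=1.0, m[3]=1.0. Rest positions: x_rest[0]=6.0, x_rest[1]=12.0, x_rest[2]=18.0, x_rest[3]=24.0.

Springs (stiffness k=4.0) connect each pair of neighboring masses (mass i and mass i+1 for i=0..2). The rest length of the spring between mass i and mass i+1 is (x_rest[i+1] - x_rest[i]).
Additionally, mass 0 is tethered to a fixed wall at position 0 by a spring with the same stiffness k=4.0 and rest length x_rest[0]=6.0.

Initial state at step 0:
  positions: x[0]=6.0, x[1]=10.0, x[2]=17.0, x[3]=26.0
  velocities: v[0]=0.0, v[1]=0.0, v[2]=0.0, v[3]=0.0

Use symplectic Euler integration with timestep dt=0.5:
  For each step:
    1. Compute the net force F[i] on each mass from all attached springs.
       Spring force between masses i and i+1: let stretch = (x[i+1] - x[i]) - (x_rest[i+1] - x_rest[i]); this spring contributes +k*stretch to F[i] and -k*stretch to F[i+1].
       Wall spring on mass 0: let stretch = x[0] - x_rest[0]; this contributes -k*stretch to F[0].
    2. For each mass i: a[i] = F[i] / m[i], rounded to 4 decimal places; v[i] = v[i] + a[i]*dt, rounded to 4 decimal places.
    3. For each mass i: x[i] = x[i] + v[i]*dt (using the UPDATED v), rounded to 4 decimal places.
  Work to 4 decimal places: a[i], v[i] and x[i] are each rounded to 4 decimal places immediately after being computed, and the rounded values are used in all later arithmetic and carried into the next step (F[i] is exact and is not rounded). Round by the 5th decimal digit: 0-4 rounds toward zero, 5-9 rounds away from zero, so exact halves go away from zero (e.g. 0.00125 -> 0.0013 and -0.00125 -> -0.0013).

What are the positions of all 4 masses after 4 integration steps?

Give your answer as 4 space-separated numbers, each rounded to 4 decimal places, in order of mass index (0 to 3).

Answer: 6.0000 12.0000 18.0000 24.0000

Derivation:
Step 0: x=[6.0000 10.0000 17.0000 26.0000] v=[0.0000 0.0000 0.0000 0.0000]
Step 1: x=[4.0000 13.0000 19.0000 23.0000] v=[-4.0000 6.0000 4.0000 -6.0000]
Step 2: x=[7.0000 13.0000 19.0000 22.0000] v=[6.0000 0.0000 0.0000 -2.0000]
Step 3: x=[9.0000 13.0000 16.0000 24.0000] v=[4.0000 0.0000 -6.0000 4.0000]
Step 4: x=[6.0000 12.0000 18.0000 24.0000] v=[-6.0000 -2.0000 4.0000 0.0000]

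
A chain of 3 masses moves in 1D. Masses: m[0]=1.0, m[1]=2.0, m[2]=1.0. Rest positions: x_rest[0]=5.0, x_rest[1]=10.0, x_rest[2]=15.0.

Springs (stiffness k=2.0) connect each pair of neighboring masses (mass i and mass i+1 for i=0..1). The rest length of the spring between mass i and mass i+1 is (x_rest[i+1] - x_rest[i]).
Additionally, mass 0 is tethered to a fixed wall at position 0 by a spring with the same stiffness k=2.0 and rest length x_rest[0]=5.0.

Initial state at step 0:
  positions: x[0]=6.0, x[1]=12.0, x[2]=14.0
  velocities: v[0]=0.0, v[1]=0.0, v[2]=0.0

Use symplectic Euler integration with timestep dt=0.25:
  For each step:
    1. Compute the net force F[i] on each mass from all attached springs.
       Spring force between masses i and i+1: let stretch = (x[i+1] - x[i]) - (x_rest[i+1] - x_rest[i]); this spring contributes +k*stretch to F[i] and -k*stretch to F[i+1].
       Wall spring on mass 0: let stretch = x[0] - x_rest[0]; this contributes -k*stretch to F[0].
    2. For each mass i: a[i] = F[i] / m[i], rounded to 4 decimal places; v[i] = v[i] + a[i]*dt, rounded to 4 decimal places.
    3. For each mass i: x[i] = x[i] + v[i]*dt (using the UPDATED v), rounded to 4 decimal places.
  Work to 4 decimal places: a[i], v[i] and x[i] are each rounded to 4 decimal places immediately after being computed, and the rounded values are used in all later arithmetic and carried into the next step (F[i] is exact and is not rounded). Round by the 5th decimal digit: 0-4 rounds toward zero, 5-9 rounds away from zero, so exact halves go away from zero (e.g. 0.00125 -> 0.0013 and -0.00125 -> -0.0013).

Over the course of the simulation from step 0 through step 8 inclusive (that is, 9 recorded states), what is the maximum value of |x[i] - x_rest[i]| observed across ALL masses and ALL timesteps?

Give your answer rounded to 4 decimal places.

Step 0: x=[6.0000 12.0000 14.0000] v=[0.0000 0.0000 0.0000]
Step 1: x=[6.0000 11.7500 14.3750] v=[0.0000 -1.0000 1.5000]
Step 2: x=[5.9688 11.3047 15.0469] v=[-0.1250 -1.7813 2.6875]
Step 3: x=[5.8584 10.7598 15.8760] v=[-0.4415 -2.1797 3.3164]
Step 4: x=[5.6284 10.2283 16.6906] v=[-0.9200 -2.1260 3.2583]
Step 5: x=[5.2698 9.8132 17.3224] v=[-1.4343 -1.6604 2.5272]
Step 6: x=[4.8204 9.5835 17.6406] v=[-1.7975 -0.9190 1.2726]
Step 7: x=[4.3639 9.5596 17.5766] v=[-1.8262 -0.0955 -0.2560]
Step 8: x=[4.0113 9.7121 17.1355] v=[-1.4103 0.6098 -1.7645]
Max displacement = 2.6406

Answer: 2.6406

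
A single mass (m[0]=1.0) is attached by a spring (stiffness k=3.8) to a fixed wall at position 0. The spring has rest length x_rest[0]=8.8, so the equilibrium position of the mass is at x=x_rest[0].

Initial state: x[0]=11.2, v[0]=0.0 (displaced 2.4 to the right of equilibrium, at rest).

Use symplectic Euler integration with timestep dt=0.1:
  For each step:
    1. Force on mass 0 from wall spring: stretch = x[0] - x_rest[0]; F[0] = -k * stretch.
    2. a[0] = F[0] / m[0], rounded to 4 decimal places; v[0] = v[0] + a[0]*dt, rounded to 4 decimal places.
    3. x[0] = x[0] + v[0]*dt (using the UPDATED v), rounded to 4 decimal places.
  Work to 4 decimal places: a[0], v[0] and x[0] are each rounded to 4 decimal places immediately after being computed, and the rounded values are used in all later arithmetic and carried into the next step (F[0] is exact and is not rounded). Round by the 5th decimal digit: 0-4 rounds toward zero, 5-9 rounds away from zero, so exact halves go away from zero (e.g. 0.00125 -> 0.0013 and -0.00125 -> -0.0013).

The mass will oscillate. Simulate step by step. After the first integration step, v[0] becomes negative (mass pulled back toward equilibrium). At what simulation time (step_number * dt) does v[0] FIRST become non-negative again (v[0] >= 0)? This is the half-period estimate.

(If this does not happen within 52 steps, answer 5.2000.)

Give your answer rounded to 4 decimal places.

Answer: 1.7000

Derivation:
Step 0: x=[11.2000] v=[0.0000]
Step 1: x=[11.1088] v=[-0.9120]
Step 2: x=[10.9299] v=[-1.7893]
Step 3: x=[10.6700] v=[-2.5987]
Step 4: x=[10.3391] v=[-3.3093]
Step 5: x=[9.9497] v=[-3.8942]
Step 6: x=[9.5166] v=[-4.3311]
Step 7: x=[9.0563] v=[-4.6034]
Step 8: x=[8.5862] v=[-4.7008]
Step 9: x=[8.1242] v=[-4.6196]
Step 10: x=[7.6879] v=[-4.3628]
Step 11: x=[7.2939] v=[-3.9402]
Step 12: x=[6.9571] v=[-3.3679]
Step 13: x=[6.6903] v=[-2.6676]
Step 14: x=[6.5037] v=[-1.8659]
Step 15: x=[6.4044] v=[-0.9933]
Step 16: x=[6.3961] v=[-0.0830]
Step 17: x=[6.4792] v=[0.8305]
First v>=0 after going negative at step 17, time=1.7000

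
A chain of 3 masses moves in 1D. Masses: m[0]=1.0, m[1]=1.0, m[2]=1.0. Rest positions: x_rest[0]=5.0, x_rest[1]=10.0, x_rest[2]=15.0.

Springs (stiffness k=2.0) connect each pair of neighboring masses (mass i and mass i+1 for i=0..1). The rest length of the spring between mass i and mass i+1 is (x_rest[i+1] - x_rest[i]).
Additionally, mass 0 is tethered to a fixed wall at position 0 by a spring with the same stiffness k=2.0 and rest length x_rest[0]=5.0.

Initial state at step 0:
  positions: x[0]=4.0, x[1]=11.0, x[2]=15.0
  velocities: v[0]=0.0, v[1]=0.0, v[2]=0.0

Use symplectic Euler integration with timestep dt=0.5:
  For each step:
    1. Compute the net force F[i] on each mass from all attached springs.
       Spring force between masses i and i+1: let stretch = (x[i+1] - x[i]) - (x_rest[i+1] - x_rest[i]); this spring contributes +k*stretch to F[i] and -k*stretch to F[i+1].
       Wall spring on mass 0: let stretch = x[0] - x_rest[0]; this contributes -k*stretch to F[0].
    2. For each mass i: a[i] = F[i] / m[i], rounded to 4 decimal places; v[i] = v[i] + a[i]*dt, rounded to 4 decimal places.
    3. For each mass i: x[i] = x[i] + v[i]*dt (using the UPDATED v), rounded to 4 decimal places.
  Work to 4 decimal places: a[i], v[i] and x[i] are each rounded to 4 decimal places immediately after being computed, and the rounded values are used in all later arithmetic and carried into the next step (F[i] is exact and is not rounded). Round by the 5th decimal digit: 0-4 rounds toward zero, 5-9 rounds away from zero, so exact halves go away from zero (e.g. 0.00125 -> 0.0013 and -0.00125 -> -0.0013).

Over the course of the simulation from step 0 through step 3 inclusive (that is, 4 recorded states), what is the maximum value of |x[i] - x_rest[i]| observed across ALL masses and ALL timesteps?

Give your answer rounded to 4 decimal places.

Answer: 1.2500

Derivation:
Step 0: x=[4.0000 11.0000 15.0000] v=[0.0000 0.0000 0.0000]
Step 1: x=[5.5000 9.5000 15.5000] v=[3.0000 -3.0000 1.0000]
Step 2: x=[6.2500 9.0000 15.5000] v=[1.5000 -1.0000 0.0000]
Step 3: x=[5.2500 10.3750 14.7500] v=[-2.0000 2.7500 -1.5000]
Max displacement = 1.2500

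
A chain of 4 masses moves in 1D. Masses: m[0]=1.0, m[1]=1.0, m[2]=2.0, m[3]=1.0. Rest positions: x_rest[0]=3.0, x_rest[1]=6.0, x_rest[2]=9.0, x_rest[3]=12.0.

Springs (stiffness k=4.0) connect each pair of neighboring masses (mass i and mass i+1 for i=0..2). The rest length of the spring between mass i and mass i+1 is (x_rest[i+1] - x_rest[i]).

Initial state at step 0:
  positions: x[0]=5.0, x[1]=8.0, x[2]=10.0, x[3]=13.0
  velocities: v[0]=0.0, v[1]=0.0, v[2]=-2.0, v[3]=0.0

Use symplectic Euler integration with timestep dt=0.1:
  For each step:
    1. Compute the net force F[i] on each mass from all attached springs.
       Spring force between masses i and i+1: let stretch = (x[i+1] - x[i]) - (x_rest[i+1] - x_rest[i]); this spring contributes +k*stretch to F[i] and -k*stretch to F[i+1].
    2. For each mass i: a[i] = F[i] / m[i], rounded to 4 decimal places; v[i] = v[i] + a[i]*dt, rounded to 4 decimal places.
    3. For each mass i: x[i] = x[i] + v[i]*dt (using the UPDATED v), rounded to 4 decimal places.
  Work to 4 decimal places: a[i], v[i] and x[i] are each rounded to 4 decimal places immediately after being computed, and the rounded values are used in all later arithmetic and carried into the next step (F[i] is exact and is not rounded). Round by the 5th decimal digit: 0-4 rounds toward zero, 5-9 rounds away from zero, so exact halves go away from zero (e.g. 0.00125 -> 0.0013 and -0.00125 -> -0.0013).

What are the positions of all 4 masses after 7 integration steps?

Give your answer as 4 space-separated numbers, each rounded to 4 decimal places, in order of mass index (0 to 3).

Answer: 4.8067 6.9579 9.3632 12.7090

Derivation:
Step 0: x=[5.0000 8.0000 10.0000 13.0000] v=[0.0000 0.0000 -2.0000 0.0000]
Step 1: x=[5.0000 7.9600 9.8200 13.0000] v=[0.0000 -0.4000 -1.8000 0.0000]
Step 2: x=[4.9984 7.8760 9.6664 12.9928] v=[-0.0160 -0.8400 -1.5360 -0.0720]
Step 3: x=[4.9919 7.7485 9.5435 12.9725] v=[-0.0650 -1.2749 -1.2288 -0.2026]
Step 4: x=[4.9757 7.5826 9.4533 12.9351] v=[-0.1624 -1.6595 -0.9020 -0.3742]
Step 5: x=[4.9437 7.3872 9.3953 12.8784] v=[-0.3196 -1.9540 -0.5798 -0.5669]
Step 6: x=[4.8895 7.1744 9.3668 12.8024] v=[-0.5422 -2.1282 -0.2848 -0.7601]
Step 7: x=[4.8067 6.9579 9.3632 12.7090] v=[-0.8282 -2.1652 -0.0362 -0.9343]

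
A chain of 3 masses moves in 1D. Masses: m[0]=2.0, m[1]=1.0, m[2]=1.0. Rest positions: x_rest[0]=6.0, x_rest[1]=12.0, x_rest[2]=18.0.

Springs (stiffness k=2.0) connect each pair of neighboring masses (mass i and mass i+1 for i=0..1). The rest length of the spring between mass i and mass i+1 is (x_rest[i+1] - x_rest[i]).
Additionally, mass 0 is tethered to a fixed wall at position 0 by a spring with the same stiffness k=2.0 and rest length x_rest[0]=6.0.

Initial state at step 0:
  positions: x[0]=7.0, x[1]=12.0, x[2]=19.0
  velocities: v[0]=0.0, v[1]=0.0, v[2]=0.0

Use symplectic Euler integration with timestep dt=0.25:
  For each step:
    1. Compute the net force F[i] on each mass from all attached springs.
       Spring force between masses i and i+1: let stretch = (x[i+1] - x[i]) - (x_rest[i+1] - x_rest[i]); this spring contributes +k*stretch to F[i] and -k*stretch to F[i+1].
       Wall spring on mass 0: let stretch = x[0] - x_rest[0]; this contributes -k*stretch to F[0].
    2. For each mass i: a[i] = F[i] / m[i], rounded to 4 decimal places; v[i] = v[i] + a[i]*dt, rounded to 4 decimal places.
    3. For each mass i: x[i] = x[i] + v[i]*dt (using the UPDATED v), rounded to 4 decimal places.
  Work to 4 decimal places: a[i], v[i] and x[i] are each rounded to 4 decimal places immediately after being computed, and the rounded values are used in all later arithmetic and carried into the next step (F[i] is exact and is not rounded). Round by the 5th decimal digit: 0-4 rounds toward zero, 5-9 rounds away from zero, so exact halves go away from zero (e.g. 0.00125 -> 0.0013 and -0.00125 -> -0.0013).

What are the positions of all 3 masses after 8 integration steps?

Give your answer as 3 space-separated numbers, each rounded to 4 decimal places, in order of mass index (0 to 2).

Answer: 5.8895 11.9090 18.7875

Derivation:
Step 0: x=[7.0000 12.0000 19.0000] v=[0.0000 0.0000 0.0000]
Step 1: x=[6.8750 12.2500 18.8750] v=[-0.5000 1.0000 -0.5000]
Step 2: x=[6.6563 12.6563 18.6719] v=[-0.8750 1.6250 -0.8125]
Step 3: x=[6.3965 13.0645 18.4668] v=[-1.0391 1.6328 -0.8203]
Step 4: x=[6.1537 13.3145 18.3364] v=[-0.9712 1.0000 -0.5215]
Step 5: x=[5.9739 13.2971 18.3283] v=[-0.7194 -0.0695 -0.0325]
Step 6: x=[5.8784 12.9932 18.4413] v=[-0.3821 -1.2155 0.4519]
Step 7: x=[5.8602 12.4810 18.6233] v=[-0.0730 -2.0489 0.7279]
Step 8: x=[5.8895 11.9090 18.7875] v=[0.1172 -2.2882 0.6568]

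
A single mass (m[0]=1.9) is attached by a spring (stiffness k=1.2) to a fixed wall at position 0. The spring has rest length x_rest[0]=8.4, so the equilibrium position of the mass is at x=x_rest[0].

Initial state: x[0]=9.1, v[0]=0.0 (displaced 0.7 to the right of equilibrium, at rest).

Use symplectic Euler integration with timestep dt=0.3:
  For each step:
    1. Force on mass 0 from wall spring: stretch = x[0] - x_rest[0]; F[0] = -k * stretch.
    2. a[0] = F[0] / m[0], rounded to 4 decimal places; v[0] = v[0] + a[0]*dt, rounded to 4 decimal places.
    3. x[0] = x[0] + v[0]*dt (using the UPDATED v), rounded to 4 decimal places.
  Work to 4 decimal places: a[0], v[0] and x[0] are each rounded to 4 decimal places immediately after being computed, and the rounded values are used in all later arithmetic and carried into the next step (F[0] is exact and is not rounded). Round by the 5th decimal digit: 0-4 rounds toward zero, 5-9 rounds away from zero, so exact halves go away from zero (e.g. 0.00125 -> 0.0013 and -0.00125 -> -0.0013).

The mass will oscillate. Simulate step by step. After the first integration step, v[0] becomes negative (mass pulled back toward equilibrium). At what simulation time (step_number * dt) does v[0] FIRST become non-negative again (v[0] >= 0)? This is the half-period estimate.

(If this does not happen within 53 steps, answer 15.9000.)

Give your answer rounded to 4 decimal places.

Step 0: x=[9.1000] v=[0.0000]
Step 1: x=[9.0602] v=[-0.1326]
Step 2: x=[8.9829] v=[-0.2577]
Step 3: x=[8.8725] v=[-0.3681]
Step 4: x=[8.7352] v=[-0.4576]
Step 5: x=[8.5789] v=[-0.5211]
Step 6: x=[8.4124] v=[-0.5550]
Step 7: x=[8.2452] v=[-0.5573]
Step 8: x=[8.0868] v=[-0.5280]
Step 9: x=[7.9462] v=[-0.4687]
Step 10: x=[7.8314] v=[-0.3827]
Step 11: x=[7.7489] v=[-0.2750]
Step 12: x=[7.7034] v=[-0.1516]
Step 13: x=[7.6975] v=[-0.0196]
Step 14: x=[7.7316] v=[0.1135]
First v>=0 after going negative at step 14, time=4.2000

Answer: 4.2000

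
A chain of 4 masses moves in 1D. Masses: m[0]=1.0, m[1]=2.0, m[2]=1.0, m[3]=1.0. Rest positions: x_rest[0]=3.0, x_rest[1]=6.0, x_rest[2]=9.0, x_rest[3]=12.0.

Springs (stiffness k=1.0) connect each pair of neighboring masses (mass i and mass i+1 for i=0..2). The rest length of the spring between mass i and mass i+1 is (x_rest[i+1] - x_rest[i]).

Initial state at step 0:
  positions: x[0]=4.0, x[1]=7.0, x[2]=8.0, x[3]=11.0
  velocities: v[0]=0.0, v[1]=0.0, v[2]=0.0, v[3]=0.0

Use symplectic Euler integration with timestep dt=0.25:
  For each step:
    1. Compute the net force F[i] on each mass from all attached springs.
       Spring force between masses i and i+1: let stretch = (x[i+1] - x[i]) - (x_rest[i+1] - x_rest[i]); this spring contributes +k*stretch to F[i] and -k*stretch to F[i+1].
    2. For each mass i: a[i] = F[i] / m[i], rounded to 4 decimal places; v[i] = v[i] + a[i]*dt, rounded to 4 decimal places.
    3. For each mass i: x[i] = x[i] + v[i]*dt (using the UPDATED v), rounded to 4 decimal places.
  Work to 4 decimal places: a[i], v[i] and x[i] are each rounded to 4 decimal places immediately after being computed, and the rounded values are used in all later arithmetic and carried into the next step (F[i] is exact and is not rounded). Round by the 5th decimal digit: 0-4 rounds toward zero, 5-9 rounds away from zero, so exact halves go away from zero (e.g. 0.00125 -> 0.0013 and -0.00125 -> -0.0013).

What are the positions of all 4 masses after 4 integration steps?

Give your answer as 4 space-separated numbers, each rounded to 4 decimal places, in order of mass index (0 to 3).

Step 0: x=[4.0000 7.0000 8.0000 11.0000] v=[0.0000 0.0000 0.0000 0.0000]
Step 1: x=[4.0000 6.9375 8.1250 11.0000] v=[0.0000 -0.2500 0.5000 0.0000]
Step 2: x=[3.9961 6.8203 8.3555 11.0078] v=[-0.0156 -0.4688 0.9219 0.0313]
Step 3: x=[3.9812 6.6628 8.6558 11.0374] v=[-0.0596 -0.6299 1.2012 0.1182]
Step 4: x=[3.9464 6.4838 8.9804 11.1056] v=[-0.1392 -0.7160 1.2984 0.2728]

Answer: 3.9464 6.4838 8.9804 11.1056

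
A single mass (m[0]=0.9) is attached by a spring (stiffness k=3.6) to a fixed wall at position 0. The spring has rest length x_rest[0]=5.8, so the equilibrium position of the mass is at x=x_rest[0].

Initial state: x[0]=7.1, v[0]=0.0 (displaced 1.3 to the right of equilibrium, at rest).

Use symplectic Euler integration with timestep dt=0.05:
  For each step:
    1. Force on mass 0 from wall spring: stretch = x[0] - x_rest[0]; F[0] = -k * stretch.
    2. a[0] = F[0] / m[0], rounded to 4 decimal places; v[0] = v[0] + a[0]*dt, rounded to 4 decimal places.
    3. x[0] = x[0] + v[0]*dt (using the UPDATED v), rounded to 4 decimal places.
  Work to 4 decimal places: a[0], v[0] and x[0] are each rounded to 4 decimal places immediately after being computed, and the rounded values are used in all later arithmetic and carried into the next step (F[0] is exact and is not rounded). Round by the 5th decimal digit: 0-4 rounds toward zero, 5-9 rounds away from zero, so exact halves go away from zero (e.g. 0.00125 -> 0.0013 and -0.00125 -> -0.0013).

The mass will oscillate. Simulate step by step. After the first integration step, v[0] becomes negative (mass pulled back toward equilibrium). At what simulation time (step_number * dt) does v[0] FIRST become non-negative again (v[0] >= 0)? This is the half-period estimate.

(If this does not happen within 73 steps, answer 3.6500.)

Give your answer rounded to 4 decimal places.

Answer: 1.6000

Derivation:
Step 0: x=[7.1000] v=[0.0000]
Step 1: x=[7.0870] v=[-0.2600]
Step 2: x=[7.0611] v=[-0.5174]
Step 3: x=[7.0226] v=[-0.7696]
Step 4: x=[6.9719] v=[-1.0141]
Step 5: x=[6.9095] v=[-1.2485]
Step 6: x=[6.8360] v=[-1.4704]
Step 7: x=[6.7521] v=[-1.6776]
Step 8: x=[6.6587] v=[-1.8680]
Step 9: x=[6.5567] v=[-2.0397]
Step 10: x=[6.4472] v=[-2.1910]
Step 11: x=[6.3312] v=[-2.3204]
Step 12: x=[6.2099] v=[-2.4266]
Step 13: x=[6.0845] v=[-2.5086]
Step 14: x=[5.9562] v=[-2.5655]
Step 15: x=[5.8264] v=[-2.5967]
Step 16: x=[5.6963] v=[-2.6020]
Step 17: x=[5.5672] v=[-2.5813]
Step 18: x=[5.4405] v=[-2.5347]
Step 19: x=[5.3174] v=[-2.4628]
Step 20: x=[5.1991] v=[-2.3663]
Step 21: x=[5.0868] v=[-2.2461]
Step 22: x=[4.9816] v=[-2.1035]
Step 23: x=[4.8846] v=[-1.9398]
Step 24: x=[4.7968] v=[-1.7567]
Step 25: x=[4.7190] v=[-1.5561]
Step 26: x=[4.6520] v=[-1.3399]
Step 27: x=[4.5965] v=[-1.1103]
Step 28: x=[4.5530] v=[-0.8696]
Step 29: x=[4.5220] v=[-0.6202]
Step 30: x=[4.5038] v=[-0.3646]
Step 31: x=[4.4985] v=[-0.1054]
Step 32: x=[4.5062] v=[0.1549]
First v>=0 after going negative at step 32, time=1.6000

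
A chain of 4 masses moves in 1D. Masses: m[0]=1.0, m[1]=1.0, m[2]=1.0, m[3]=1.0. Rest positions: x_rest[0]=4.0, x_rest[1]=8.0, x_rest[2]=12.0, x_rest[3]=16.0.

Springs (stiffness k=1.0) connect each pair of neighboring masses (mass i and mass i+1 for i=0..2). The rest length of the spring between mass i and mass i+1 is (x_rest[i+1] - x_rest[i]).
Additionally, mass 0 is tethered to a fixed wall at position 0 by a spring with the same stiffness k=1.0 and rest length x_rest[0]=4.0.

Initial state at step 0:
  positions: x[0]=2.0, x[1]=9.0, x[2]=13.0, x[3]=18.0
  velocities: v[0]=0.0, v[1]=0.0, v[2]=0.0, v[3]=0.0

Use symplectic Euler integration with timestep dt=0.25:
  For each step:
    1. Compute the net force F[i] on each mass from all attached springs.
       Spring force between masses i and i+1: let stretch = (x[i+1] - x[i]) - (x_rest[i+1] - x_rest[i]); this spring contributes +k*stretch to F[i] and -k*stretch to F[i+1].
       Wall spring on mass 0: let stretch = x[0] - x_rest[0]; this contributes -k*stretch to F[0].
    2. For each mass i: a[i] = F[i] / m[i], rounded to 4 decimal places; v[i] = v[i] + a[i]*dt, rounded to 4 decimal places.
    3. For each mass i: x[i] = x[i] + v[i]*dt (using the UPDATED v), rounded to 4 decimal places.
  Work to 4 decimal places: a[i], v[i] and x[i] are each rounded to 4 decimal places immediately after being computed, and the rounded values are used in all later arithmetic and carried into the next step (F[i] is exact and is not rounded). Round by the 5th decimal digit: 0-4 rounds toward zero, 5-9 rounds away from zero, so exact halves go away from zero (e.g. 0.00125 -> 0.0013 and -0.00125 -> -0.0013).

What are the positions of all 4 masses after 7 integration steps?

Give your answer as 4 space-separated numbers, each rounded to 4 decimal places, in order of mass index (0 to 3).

Answer: 6.0238 7.7980 12.8941 16.9016

Derivation:
Step 0: x=[2.0000 9.0000 13.0000 18.0000] v=[0.0000 0.0000 0.0000 0.0000]
Step 1: x=[2.3125 8.8125 13.0625 17.9375] v=[1.2500 -0.7500 0.2500 -0.2500]
Step 2: x=[2.8867 8.4844 13.1641 17.8203] v=[2.2969 -1.3125 0.4063 -0.4688]
Step 3: x=[3.6304 8.0989 13.2642 17.6621] v=[2.9747 -1.5420 0.4004 -0.6329]
Step 4: x=[4.4265 7.7570 13.3164 17.4790] v=[3.1842 -1.3678 0.2086 -0.7324]
Step 5: x=[5.1541 7.5544 13.2813 17.2857] v=[2.9102 -0.8106 -0.1406 -0.7731]
Step 6: x=[5.7096 7.5597 13.1385 17.0922] v=[2.2218 0.0211 -0.5712 -0.7742]
Step 7: x=[6.0238 7.7980 12.8941 16.9016] v=[1.2569 0.9533 -0.9775 -0.7626]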